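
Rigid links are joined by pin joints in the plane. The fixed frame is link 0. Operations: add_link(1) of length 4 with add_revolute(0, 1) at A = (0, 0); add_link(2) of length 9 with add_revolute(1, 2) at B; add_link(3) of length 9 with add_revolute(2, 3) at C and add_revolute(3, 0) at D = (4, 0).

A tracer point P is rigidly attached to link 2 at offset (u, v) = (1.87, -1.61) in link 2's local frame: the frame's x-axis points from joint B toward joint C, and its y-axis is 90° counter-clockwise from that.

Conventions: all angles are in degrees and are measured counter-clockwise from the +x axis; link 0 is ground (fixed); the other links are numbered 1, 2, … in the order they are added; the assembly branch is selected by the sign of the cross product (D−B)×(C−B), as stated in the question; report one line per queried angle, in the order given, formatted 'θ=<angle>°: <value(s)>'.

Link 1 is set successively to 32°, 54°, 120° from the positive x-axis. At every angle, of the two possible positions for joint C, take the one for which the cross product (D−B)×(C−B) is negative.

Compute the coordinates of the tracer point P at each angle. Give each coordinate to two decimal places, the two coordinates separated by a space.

A=(0,0), D=(4.00,0)
θ=32°: B = A + 4.00·(cos32°, sin32°) = (3.3922, 2.1197)
θ=32°: |BD| = 2.2051
θ=32°: circle(B,9.00) ∩ circle(D,9.00): a=1.1025, h=8.9322
θ=32°:   candidates: C₊=(12.2823,3.5219) cross=19.696; C₋=(-4.8901,-1.4022) cross=-19.696
θ=32°:   branch - wants cross < 0 → take C=(-4.8901,-1.4022) (cross=-19.696)
θ=32°: ex = (C−B)/|BC| = (-0.9203,-0.3913); ey = (0.3913,-0.9203)
θ=32°: P = B + 1.87·ex + -1.61·ey = (1.0413,2.8695)
θ=54°: B = A + 4.00·(cos54°, sin54°) = (2.3511, 3.2361)
θ=54°: |BD| = 3.6319
θ=54°: circle(B,9.00) ∩ circle(D,9.00): a=1.8160, h=8.8149
θ=54°:   candidates: C₊=(11.0297,5.6199) cross=32.015; C₋=(-4.6786,-2.3838) cross=-32.015
θ=54°:   branch - wants cross < 0 → take C=(-4.6786,-2.3838) (cross=-32.015)
θ=54°: ex = (C−B)/|BC| = (-0.7811,-0.6244); ey = (0.6244,-0.7811)
θ=54°: P = B + 1.87·ex + -1.61·ey = (-0.1148,3.3259)
θ=120°: B = A + 4.00·(cos120°, sin120°) = (-2.0000, 3.4641)
θ=120°: |BD| = 6.9282
θ=120°: circle(B,9.00) ∩ circle(D,9.00): a=3.4641, h=8.3066
θ=120°:   candidates: C₊=(5.1533,8.9258) cross=57.550; C₋=(-3.1533,-5.4617) cross=-57.550
θ=120°:   branch - wants cross < 0 → take C=(-3.1533,-5.4617) (cross=-57.550)
θ=120°: ex = (C−B)/|BC| = (-0.1281,-0.9918); ey = (0.9918,-0.1281)
θ=120°: P = B + 1.87·ex + -1.61·ey = (-3.8364,1.8158)

θ=32°: 1.04 2.87
θ=54°: -0.11 3.33
θ=120°: -3.84 1.82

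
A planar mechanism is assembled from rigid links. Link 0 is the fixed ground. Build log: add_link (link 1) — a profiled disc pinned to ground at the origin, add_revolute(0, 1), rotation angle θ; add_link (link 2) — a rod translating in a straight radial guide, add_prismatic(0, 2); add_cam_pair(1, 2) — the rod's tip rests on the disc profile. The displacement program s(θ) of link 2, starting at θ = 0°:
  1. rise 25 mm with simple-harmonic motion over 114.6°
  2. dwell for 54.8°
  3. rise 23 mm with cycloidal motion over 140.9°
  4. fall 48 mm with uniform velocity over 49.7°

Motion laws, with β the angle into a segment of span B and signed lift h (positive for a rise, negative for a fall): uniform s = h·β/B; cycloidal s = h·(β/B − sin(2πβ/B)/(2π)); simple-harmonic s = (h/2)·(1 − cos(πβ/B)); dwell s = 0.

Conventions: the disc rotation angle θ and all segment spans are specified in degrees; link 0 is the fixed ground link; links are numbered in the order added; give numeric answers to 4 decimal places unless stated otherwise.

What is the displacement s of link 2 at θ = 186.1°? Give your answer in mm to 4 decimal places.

seg 1 [0°–114.6°] simple-harmonic, h=25: full span → s += 25 → s = 25.0000
seg 2 [114.6°–169.4°] dwell: s stays 25.0000
seg 3 [169.4°–310.3°] cycloidal, h=23: θ=186.1° here. β=16.7, B=140.9. 23·(0.1185 − sin(2π·0.1185)/(2π)) = 0.2451 → s = 25.2451

25.2451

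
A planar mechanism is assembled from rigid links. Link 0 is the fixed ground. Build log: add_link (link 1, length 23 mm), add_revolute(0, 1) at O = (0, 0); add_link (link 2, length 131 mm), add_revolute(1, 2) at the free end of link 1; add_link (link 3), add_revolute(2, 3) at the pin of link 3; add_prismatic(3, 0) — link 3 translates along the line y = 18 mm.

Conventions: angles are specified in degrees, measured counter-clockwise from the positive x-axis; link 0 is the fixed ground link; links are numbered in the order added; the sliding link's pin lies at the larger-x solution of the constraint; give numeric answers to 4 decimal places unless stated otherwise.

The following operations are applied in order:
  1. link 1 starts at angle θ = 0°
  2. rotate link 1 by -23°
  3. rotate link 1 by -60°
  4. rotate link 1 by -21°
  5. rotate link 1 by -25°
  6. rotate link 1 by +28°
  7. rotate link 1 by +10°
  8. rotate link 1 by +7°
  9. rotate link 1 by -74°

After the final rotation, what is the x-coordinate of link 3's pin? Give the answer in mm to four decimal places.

geometry: r = 23 mm, L = 131 mm, e = 18 mm; θ starts at 0°
rotate link 1 by -23°: θ ← 0° -23° = -23°
rotate link 1 by -60°: θ ← -23° -60° = -83°
rotate link 1 by -21°: θ ← -83° -21° = -104°
rotate link 1 by -25°: θ ← -104° -25° = -129°
rotate link 1 by +28°: θ ← -129° +28° = -101°
rotate link 1 by +10°: θ ← -101° +10° = -91°
rotate link 1 by +7°: θ ← -91° +7° = -84°
rotate link 1 by -74°: θ ← -84° -74° = -158°
crank pin P = (r cos θ, r sin θ) = (-21.325229, -8.615952)
h = r sin θ − e = -8.615952 − 18 = -26.615952
x = r cos θ + √(L² − h²) = -21.325229 + 128.267654 = 106.942426

106.9424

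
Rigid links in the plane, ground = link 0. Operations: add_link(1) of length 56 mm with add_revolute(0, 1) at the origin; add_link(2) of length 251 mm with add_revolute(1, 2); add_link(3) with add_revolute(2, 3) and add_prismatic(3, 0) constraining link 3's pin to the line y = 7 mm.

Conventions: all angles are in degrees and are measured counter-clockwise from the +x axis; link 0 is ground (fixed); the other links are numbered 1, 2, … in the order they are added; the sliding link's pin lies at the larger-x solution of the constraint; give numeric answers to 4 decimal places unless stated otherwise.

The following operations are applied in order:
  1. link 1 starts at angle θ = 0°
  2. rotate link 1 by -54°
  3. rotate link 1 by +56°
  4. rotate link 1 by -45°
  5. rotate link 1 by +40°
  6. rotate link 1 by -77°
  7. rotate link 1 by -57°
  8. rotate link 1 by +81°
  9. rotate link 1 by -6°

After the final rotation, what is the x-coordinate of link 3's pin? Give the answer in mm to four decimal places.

geometry: r = 56 mm, L = 251 mm, e = 7 mm; θ starts at 0°
rotate link 1 by -54°: θ ← 0° -54° = -54°
rotate link 1 by +56°: θ ← -54° +56° = 2°
rotate link 1 by -45°: θ ← 2° -45° = -43°
rotate link 1 by +40°: θ ← -43° +40° = -3°
rotate link 1 by -77°: θ ← -3° -77° = -80°
rotate link 1 by -57°: θ ← -80° -57° = -137°
rotate link 1 by +81°: θ ← -137° +81° = -56°
rotate link 1 by -6°: θ ← -56° -6° = -62°
crank pin P = (r cos θ, r sin θ) = (26.290408, -49.445065)
h = r sin θ − e = -49.445065 − 7 = -56.445065
x = r cos θ + √(L² − h²) = 26.290408 + 244.570960 = 270.861368

270.8614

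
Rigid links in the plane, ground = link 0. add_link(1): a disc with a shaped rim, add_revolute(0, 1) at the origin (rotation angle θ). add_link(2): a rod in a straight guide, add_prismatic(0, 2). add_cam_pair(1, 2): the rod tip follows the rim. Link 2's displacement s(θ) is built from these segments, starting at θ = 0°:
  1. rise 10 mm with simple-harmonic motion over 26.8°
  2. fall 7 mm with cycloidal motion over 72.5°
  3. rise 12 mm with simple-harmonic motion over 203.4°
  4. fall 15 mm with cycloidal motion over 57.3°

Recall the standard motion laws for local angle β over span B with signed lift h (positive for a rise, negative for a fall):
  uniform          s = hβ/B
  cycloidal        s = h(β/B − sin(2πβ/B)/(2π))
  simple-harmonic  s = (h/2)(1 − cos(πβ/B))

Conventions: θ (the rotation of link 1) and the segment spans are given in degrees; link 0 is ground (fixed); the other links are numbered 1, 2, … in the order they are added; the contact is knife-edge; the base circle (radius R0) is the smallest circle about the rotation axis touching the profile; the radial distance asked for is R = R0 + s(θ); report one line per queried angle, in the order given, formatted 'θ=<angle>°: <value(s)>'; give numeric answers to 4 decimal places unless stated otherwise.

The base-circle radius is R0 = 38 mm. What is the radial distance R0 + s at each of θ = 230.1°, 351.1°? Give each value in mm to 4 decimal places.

segment 1 (0° to 26.8°, simple-harmonic, h = 10) is passed completely: s = 0.0000 + (10) = 10.0000
segment 2 (26.8° to 99.3°, cycloidal, h = -7) is passed completely: s = 10.0000 + (-7) = 3.0000
θ = 230.1° falls in segment 3 (99.3° to 302.7°, simple-harmonic, h = 12): β = 230.1 − 99.3 = 130.8°, B = 203.4°; Δs = 12/2·(1 − cos(π·0.6431)) = 8.6069; s = 3.0000 + 8.6069 = 11.6069
segment 3 (99.3° to 302.7°, simple-harmonic, h = 12) is passed completely: s = 3.0000 + (12) = 15.0000
θ = 351.1° falls in segment 4 (302.7° to 360°, cycloidal, h = -15): β = 351.1 − 302.7 = 48.4°, B = 57.3°; Δs = -15·(0.8447 − sin(2π·0.8447)/(2π)) = -14.6474; s = 15.0000 − 14.6474 = 0.3526
θ=230.1°: R = R0 + s = 38 + 11.6069 = 49.6069
θ=351.1°: R = R0 + s = 38 + 0.3526 = 38.3526

θ=230.1°: 49.6069
θ=351.1°: 38.3526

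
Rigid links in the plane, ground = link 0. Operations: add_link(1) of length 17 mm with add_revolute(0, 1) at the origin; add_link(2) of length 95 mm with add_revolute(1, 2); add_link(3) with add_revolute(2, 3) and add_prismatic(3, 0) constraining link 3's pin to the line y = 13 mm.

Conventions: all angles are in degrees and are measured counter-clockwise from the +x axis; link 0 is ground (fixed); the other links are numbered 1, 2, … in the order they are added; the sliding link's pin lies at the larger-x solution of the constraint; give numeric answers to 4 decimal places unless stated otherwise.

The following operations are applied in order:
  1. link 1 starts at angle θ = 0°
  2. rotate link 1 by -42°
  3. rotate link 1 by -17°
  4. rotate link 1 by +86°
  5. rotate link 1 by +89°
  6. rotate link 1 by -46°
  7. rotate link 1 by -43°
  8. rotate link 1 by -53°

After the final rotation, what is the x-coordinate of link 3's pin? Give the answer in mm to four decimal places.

geometry: r = 17 mm, L = 95 mm, e = 13 mm; θ starts at 0°
rotate link 1 by -42°: θ ← 0° -42° = -42°
rotate link 1 by -17°: θ ← -42° -17° = -59°
rotate link 1 by +86°: θ ← -59° +86° = 27°
rotate link 1 by +89°: θ ← 27° +89° = 116°
rotate link 1 by -46°: θ ← 116° -46° = 70°
rotate link 1 by -43°: θ ← 70° -43° = 27°
rotate link 1 by -53°: θ ← 27° -53° = -26°
crank pin P = (r cos θ, r sin θ) = (15.279499, -7.452309)
h = r sin θ − e = -7.452309 − 13 = -20.452309
x = r cos θ + √(L² − h²) = 15.279499 + 92.772318 = 108.051817

108.0518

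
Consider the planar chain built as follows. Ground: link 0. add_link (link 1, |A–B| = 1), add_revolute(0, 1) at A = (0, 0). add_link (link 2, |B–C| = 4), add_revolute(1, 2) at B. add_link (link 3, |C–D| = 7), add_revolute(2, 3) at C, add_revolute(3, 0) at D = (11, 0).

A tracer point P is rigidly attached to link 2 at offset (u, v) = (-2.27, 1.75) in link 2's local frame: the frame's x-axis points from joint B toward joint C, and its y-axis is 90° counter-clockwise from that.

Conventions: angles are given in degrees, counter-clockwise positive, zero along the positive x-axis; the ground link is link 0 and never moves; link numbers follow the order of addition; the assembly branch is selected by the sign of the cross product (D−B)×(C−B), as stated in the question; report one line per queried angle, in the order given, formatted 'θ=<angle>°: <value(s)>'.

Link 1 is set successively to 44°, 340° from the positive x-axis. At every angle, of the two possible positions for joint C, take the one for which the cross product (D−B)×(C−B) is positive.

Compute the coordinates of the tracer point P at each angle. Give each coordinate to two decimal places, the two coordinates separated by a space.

A=(0,0), D=(11.00,0)
θ=44°: B = A + 1.00·(cos44°, sin44°) = (0.7193, 0.6947)
θ=44°: |BD| = 10.3041
θ=44°: circle(B,4.00) ∩ circle(D,7.00): a=3.5507, h=1.8418
θ=44°:   candidates: C₊=(4.3862,2.2929) cross=18.978; C₋=(4.1378,-1.3823) cross=-18.978
θ=44°:   branch + wants cross > 0 → take C=(4.3862,2.2929) (cross=18.978)
θ=44°: ex = (C−B)/|BC| = (0.9167,0.3996); ey = (-0.3996,0.9167)
θ=44°: P = B + -2.27·ex + 1.75·ey = (-2.0608,1.3919)
θ=340°: B = A + 1.00·(cos340°, sin340°) = (0.9397, -0.3420)
θ=340°: |BD| = 10.0661
θ=340°: circle(B,4.00) ∩ circle(D,7.00): a=3.3939, h=2.1169
θ=340°:   candidates: C₊=(4.2597,1.8890) cross=21.309; C₋=(4.4036,-2.3424) cross=-21.309
θ=340°:   branch + wants cross > 0 → take C=(4.2597,1.8890) (cross=21.309)
θ=340°: ex = (C−B)/|BC| = (0.8300,0.5578); ey = (-0.5578,0.8300)
θ=340°: P = B + -2.27·ex + 1.75·ey = (-1.9205,-0.1556)

θ=44°: -2.06 1.39
θ=340°: -1.92 -0.16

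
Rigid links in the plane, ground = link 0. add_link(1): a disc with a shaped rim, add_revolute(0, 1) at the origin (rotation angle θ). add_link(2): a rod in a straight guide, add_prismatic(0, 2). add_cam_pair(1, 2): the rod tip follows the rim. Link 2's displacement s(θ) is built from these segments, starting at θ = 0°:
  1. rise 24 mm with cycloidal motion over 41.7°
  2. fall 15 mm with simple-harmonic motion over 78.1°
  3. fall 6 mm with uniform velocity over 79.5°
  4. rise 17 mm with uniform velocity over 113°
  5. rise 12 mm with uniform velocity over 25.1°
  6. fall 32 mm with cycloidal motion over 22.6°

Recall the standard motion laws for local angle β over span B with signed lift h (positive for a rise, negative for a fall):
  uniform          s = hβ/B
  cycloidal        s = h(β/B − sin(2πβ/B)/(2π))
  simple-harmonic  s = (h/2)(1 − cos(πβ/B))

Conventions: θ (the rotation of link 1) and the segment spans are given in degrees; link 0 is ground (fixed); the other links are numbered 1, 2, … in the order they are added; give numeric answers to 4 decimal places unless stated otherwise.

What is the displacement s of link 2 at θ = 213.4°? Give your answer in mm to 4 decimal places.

segment 1 (0° to 41.7°, cycloidal, h = 24) is passed completely: s = 0.0000 + (24) = 24.0000
segment 2 (41.7° to 119.8°, simple-harmonic, h = -15) is passed completely: s = 24.0000 + (-15) = 9.0000
segment 3 (119.8° to 199.3°, uniform, h = -6) is passed completely: s = 9.0000 + (-6) = 3.0000
θ = 213.4° falls in segment 4 (199.3° to 312.3°, uniform, h = 17): β = 213.4 − 199.3 = 14.1°, B = 113°; Δs = 17·14.1/113 = 2.1212; s = 3.0000 + 2.1212 = 5.1212

5.1212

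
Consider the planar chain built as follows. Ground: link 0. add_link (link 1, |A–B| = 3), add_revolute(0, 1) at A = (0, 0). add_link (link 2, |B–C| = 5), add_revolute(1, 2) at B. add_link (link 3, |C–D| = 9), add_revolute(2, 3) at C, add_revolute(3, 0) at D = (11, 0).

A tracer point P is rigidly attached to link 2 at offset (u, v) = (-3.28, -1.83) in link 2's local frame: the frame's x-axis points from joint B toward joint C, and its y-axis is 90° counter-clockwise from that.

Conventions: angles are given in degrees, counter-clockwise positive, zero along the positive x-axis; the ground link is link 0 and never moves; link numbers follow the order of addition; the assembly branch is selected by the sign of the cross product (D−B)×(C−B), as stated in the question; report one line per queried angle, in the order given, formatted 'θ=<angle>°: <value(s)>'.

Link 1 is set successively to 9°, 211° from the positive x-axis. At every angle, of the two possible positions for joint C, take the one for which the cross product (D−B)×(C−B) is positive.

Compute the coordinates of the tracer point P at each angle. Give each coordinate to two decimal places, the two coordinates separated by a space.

A=(0,0), D=(11.00,0)
θ=9°: B = A + 3.00·(cos9°, sin9°) = (2.9631, 0.4693)
θ=9°: |BD| = 8.0506
θ=9°: circle(B,5.00) ∩ circle(D,9.00): a=0.5473, h=4.9700
θ=9°:   candidates: C₊=(3.7992,5.3989) cross=40.011; C₋=(3.2197,-4.5241) cross=-40.011
θ=9°:   branch + wants cross > 0 → take C=(3.7992,5.3989) (cross=40.011)
θ=9°: ex = (C−B)/|BC| = (0.1672,0.9859); ey = (-0.9859,0.1672)
θ=9°: P = B + -3.28·ex + -1.83·ey = (4.2188,-3.0705)
θ=211°: B = A + 3.00·(cos211°, sin211°) = (-2.5715, -1.5451)
θ=211°: |BD| = 13.6592
θ=211°: circle(B,5.00) ∩ circle(D,9.00): a=4.7797, h=1.4679
θ=211°:   candidates: C₊=(2.0115,0.4540) cross=20.050; C₋=(2.3435,-2.4629) cross=-20.050
θ=211°:   branch + wants cross > 0 → take C=(2.0115,0.4540) (cross=20.050)
θ=211°: ex = (C−B)/|BC| = (0.9166,0.3998); ey = (-0.3998,0.9166)
θ=211°: P = B + -3.28·ex + -1.83·ey = (-4.8462,-4.5339)

θ=9°: 4.22 -3.07
θ=211°: -4.85 -4.53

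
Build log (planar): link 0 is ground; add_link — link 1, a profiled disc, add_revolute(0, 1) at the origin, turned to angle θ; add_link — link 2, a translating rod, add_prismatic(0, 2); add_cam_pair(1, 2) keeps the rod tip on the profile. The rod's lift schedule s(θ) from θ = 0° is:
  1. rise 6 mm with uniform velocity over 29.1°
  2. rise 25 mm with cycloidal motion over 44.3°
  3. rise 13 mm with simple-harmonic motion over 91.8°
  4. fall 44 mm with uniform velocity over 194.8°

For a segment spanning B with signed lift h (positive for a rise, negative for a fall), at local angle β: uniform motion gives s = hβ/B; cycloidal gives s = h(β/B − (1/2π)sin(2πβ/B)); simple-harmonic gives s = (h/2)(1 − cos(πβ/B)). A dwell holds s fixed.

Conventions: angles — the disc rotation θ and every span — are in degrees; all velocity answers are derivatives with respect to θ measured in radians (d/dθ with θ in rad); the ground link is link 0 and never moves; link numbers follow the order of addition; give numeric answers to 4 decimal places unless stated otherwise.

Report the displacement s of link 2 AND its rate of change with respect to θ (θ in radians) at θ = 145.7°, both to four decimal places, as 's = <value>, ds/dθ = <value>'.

seg 1 [0°–29.1°] uniform, h=6: full span → s += 6 → s = 6.0000
seg 2 [29.1°–73.4°] cycloidal, h=25: full span → s += 25 → s = 31.0000
seg 3 [73.4°–165.2°] simple-harmonic, h=13: θ=145.7° here. β=72.3, B=91.8. 13/2·(1 − cos(π·0.7876)) = 11.6056 → s = 42.6056
velocity in seg [73.4°–165.2°] (simple-harmonic), θ in radians: β = 72.3° = 1.2619 rad, B = 91.8° = 1.6022 rad; ds/dθ = (πh/(2B)) sin(πβ/B) = (π·13/(2·1.6022)) sin(π·0.7876) = 7.887844 mm/rad

s = 42.6056, ds/dθ = 7.8878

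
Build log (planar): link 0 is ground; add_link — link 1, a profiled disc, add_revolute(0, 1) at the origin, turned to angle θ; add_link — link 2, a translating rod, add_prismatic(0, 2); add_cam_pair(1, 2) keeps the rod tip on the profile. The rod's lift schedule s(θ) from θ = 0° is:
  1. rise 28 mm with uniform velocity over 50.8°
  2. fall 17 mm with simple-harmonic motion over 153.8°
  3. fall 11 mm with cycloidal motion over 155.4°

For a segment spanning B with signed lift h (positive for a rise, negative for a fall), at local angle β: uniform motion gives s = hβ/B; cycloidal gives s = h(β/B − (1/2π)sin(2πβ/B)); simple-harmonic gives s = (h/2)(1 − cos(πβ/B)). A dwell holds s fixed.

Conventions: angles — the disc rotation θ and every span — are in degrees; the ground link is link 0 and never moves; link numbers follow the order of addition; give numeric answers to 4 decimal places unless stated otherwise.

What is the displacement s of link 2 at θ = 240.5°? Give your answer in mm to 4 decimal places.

seg 1 [0°–50.8°] uniform, h=28: full span → s += 28 → s = 28.0000
seg 2 [50.8°–204.6°] simple-harmonic, h=-17: full span → s += -17 → s = 11.0000
seg 3 [204.6°–360°] cycloidal, h=-11: θ=240.5° here. β=35.9, B=155.4. -11·(0.2310 − sin(2π·0.2310)/(2π)) = -0.8029 → s = 10.1971

10.1971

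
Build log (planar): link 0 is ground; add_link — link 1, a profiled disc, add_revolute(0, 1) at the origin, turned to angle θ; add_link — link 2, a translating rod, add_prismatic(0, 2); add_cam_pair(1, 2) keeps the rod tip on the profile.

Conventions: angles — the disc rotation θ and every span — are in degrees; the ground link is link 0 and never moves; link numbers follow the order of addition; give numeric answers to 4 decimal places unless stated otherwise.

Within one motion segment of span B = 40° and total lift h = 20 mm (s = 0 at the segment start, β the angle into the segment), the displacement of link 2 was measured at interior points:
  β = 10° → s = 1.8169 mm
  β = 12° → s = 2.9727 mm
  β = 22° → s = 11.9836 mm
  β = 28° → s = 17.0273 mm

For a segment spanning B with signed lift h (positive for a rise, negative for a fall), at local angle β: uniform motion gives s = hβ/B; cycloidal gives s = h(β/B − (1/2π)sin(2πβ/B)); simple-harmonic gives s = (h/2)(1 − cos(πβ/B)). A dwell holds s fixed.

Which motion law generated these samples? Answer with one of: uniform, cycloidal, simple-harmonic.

candidates at β/B = r: uniform s = h·r (linear in β); cycloidal s = h·(r − sin(2πr)/(2π)); simple-harmonic s = (h/2)(1 − cos(πr))
β=10°: printed 1.8169 | uniform 5.0000, cycloidal 1.8169, simple-harmonic 2.9289
β=12°: printed 2.9727 | uniform 6.0000, cycloidal 2.9727, simple-harmonic 4.1221
β=22°: printed 11.9836 | uniform 11.0000, cycloidal 11.9836, simple-harmonic 11.5643
β=28°: printed 17.0273 | uniform 14.0000, cycloidal 17.0273, simple-harmonic 15.8779
only one law matches every sample → cycloidal

cycloidal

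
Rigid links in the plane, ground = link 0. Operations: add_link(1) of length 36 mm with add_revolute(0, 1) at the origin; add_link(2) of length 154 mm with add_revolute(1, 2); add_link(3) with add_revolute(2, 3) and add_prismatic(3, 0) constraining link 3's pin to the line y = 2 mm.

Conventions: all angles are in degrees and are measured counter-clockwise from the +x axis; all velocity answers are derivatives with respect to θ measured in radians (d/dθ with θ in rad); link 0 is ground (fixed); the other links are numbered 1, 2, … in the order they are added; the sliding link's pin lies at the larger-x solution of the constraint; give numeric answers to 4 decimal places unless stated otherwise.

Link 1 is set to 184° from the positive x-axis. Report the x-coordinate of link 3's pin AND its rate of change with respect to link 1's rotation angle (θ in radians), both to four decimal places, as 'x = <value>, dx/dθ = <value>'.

geometry: r = 36 mm, L = 154 mm, e = 2 mm
crank pin P = (r cos θ, r sin θ) = (-35.912306, -2.511233)
h = r sin θ − e = -2.511233 − 2 = -4.511233
x = r cos θ + √(L² − h²) = -35.912306 + 153.933910 = 118.021605
dx/dθ = −r sin θ − h·r cos θ/√(L² − h²) (θ in radians; h = -4.511233) = 1.458776

x = 118.0216, dx/dθ = 1.4588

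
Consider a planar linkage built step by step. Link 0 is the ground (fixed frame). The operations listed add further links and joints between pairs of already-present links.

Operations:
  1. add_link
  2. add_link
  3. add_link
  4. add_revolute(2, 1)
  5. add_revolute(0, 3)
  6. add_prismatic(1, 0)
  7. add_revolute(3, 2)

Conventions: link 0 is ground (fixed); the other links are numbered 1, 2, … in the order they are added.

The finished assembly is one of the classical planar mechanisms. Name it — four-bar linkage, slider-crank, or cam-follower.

links: 4 (incl. ground); joints: 3 revolute, 1 prismatic, 0 higher (cam) pair, forming one closed loop
4 links, 3 revolutes + 1 prismatic in one loop → slider-crank

slider-crank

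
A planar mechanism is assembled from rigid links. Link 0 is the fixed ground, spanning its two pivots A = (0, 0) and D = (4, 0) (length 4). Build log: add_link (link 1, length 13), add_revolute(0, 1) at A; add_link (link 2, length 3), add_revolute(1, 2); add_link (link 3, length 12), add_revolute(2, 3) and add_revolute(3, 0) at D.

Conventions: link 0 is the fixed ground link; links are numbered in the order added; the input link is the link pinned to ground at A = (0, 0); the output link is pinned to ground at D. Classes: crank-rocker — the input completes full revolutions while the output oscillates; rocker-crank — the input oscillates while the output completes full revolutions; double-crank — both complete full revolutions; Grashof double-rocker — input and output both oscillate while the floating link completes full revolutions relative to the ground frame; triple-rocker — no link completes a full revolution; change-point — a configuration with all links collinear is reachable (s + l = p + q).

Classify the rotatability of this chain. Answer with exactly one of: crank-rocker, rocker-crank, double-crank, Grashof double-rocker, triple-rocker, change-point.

lengths: ground=4, input=13, coupler=3, output=12
sorted: s=3 (shortest), l=13 (longest), p+q=16
s + l = 16 vs p + q = 16
s + l = p + q → change-point (collinear configuration reachable)

change-point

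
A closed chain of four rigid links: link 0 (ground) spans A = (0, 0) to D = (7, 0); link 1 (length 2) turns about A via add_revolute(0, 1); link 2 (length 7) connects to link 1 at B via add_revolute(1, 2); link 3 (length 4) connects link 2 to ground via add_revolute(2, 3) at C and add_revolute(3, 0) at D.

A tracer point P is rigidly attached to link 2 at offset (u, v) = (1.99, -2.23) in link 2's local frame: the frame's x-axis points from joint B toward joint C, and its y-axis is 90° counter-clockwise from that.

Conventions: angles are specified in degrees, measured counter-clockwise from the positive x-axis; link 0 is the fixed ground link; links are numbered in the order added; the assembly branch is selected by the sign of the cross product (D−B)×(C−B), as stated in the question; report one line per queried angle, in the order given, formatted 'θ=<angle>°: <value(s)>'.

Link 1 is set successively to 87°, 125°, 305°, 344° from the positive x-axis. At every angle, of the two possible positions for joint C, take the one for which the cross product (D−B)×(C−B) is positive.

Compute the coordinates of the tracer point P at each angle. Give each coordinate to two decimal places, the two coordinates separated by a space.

A=(0,0), D=(7.00,0)
θ=87°: B = A + 2.00·(cos87°, sin87°) = (0.1047, 1.9973)
θ=87°: |BD| = 7.1788
θ=87°: circle(B,7.00) ∩ circle(D,4.00): a=5.8878, h=3.7860
θ=87°:   candidates: C₊=(6.8134,3.9956) cross=27.178; C₋=(4.7067,-3.2773) cross=-27.178
θ=87°:   branch + wants cross > 0 → take C=(6.8134,3.9956) (cross=27.178)
θ=87°: ex = (C−B)/|BC| = (0.9584,0.2855); ey = (-0.2855,0.9584)
θ=87°: P = B + 1.99·ex + -2.23·ey = (2.6485,0.4282)
θ=125°: B = A + 2.00·(cos125°, sin125°) = (-1.1472, 1.6383)
θ=125°: |BD| = 8.3102
θ=125°: circle(B,7.00) ∩ circle(D,4.00): a=6.1406, h=3.3605
θ=125°:   candidates: C₊=(5.5355,3.7222) cross=27.926; C₋=(4.2105,-2.8668) cross=-27.926
θ=125°:   branch + wants cross > 0 → take C=(5.5355,3.7222) (cross=27.926)
θ=125°: ex = (C−B)/|BC| = (0.9547,0.2977); ey = (-0.2977,0.9547)
θ=125°: P = B + 1.99·ex + -2.23·ey = (1.4165,0.1019)
θ=305°: B = A + 2.00·(cos305°, sin305°) = (1.1472, -1.6383)
θ=305°: |BD| = 6.0778
θ=305°: circle(B,7.00) ∩ circle(D,4.00): a=5.7537, h=3.9868
θ=305°:   candidates: C₊=(5.6132,3.7519) cross=24.231; C₋=(7.7626,-3.9266) cross=-24.231
θ=305°:   branch + wants cross > 0 → take C=(5.6132,3.7519) (cross=24.231)
θ=305°: ex = (C−B)/|BC| = (0.6380,0.7700); ey = (-0.7700,0.6380)
θ=305°: P = B + 1.99·ex + -2.23·ey = (4.1340,-1.5287)
θ=344°: B = A + 2.00·(cos344°, sin344°) = (1.9225, -0.5513)
θ=344°: |BD| = 5.1073
θ=344°: circle(B,7.00) ∩ circle(D,4.00): a=5.7843, h=3.9423
θ=344°:   candidates: C₊=(7.2475,3.9923) cross=20.135; C₋=(8.0986,-3.8462) cross=-20.135
θ=344°:   branch + wants cross > 0 → take C=(7.2475,3.9923) (cross=20.135)
θ=344°: ex = (C−B)/|BC| = (0.7607,0.6491); ey = (-0.6491,0.7607)
θ=344°: P = B + 1.99·ex + -2.23·ey = (4.8838,-0.9560)

θ=87°: 2.65 0.43
θ=125°: 1.42 0.10
θ=305°: 4.13 -1.53
θ=344°: 4.88 -0.96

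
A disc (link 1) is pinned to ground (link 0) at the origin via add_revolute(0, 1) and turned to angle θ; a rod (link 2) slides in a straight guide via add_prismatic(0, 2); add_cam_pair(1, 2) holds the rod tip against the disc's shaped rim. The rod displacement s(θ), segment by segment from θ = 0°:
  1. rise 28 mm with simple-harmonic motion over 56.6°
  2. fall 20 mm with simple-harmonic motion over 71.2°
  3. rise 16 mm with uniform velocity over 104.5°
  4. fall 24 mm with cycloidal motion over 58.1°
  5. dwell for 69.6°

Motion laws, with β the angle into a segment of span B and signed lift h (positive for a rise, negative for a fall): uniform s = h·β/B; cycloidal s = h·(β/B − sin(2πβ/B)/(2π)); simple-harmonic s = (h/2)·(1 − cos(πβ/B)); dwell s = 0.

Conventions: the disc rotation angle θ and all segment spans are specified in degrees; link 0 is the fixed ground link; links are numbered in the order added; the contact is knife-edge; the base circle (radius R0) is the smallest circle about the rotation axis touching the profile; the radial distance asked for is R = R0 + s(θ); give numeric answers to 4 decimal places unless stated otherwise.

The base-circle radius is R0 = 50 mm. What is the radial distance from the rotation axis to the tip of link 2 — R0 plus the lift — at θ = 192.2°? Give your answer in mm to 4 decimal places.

segment 1 (0° to 56.6°, simple-harmonic, h = 28) is passed completely: s = 0.0000 + (28) = 28.0000
segment 2 (56.6° to 127.8°, simple-harmonic, h = -20) is passed completely: s = 28.0000 + (-20) = 8.0000
θ = 192.2° falls in segment 3 (127.8° to 232.3°, uniform, h = 16): β = 192.2 − 127.8 = 64.4°, B = 104.5°; Δs = 16·64.4/104.5 = 9.8603; s = 8.0000 + 9.8603 = 17.8603
R = R0 + s = 50 + 17.8603 = 67.8603

67.8603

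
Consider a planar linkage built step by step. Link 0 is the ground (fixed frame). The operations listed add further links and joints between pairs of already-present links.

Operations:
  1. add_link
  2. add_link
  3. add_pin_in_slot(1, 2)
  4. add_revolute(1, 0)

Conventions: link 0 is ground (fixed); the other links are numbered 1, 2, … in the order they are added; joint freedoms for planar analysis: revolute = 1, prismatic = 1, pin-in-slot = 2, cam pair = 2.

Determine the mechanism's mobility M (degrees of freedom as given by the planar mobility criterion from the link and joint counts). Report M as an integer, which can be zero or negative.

ground; <1,0,0>
#1 <2,0,0>
#2 <3,0,0>
PS:1↔2 J2 <3,0,1>
R:1↔0 J1 <3,1,1>
3×2 − 2×1 − 1×1 = 3

M = 3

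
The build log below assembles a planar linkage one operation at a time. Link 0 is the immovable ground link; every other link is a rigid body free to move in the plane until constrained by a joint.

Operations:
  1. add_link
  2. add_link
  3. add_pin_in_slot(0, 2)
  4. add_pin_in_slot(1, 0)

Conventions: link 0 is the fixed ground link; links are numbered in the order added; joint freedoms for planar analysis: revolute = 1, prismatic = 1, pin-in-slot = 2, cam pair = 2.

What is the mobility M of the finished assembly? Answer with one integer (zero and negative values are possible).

L=1 J1=0 J2=0
add link → L=2 J1=0 J2=0
add link → L=3 J1=0 J2=0
PS@0,2 dof=2 J2 → L=3 J1=0 J2=1
PS@1,0 dof=2 J2 → L=3 J1=0 J2=2
M=3(L−1)−2J1−J2=3·2−2·0−2=4

M = 4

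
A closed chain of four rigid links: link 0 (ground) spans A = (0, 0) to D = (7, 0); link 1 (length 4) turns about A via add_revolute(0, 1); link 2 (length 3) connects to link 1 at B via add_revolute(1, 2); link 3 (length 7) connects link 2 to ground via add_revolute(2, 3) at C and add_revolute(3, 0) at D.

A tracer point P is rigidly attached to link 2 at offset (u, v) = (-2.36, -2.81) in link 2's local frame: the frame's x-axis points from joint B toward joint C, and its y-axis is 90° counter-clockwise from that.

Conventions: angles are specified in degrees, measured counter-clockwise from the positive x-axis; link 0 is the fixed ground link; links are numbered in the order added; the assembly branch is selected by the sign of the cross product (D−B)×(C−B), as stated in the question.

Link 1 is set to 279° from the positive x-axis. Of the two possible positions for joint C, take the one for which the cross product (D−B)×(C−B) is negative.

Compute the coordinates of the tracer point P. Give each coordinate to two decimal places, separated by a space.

A=(0,0), D=(7.00,0)
B = A + 4.00·(cos279°, sin279°) = (0.6257, -3.9508)
|BD| = 7.4993
circle(B,3.00) ∩ circle(D,7.00): a=1.0827, h=2.7978
  candidates: C₊=(0.0721,-1.0023) cross=20.982; C₋=(3.0200,-5.7584) cross=-20.982
  branch - wants cross < 0 → take C=(3.0200,-5.7584) (cross=-20.982)
ex = (C−B)/|BC| = (0.7981,-0.6026); ey = (0.6026,0.7981)
P = B + -2.36·ex + -2.81·ey = (-2.9509,-4.7713)

-2.95 -4.77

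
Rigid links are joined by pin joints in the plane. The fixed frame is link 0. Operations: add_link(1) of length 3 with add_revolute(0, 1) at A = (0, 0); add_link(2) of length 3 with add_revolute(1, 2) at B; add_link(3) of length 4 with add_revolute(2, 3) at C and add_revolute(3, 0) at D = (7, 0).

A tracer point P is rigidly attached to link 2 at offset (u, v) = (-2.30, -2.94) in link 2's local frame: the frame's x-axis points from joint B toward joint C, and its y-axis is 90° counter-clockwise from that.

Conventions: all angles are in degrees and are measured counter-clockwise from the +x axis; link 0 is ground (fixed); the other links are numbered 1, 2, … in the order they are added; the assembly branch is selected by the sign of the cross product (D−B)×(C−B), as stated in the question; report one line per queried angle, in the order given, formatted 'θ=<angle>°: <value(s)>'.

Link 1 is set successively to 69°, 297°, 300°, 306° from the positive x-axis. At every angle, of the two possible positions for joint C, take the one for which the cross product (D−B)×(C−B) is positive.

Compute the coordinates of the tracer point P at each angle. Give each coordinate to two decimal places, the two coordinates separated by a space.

A=(0,0), D=(7.00,0)
θ=69°: B = A + 3.00·(cos69°, sin69°) = (1.0751, 2.8007)
θ=69°: |BD| = 6.5535
θ=69°: circle(B,3.00) ∩ circle(D,4.00): a=2.7427, h=1.2156
θ=69°:   candidates: C₊=(4.0742,2.7276) cross=7.966; C₋=(3.0352,0.5296) cross=-7.966
θ=69°:   branch + wants cross > 0 → take C=(4.0742,2.7276) (cross=7.966)
θ=69°: ex = (C−B)/|BC| = (0.9997,-0.0244); ey = (0.0244,0.9997)
θ=69°: P = B + -2.30·ex + -2.94·ey = (-1.2959,-0.0823)
θ=297°: B = A + 3.00·(cos297°, sin297°) = (1.3620, -2.6730)
θ=297°: |BD| = 6.2396
θ=297°: circle(B,3.00) ∩ circle(D,4.00): a=2.5589, h=1.5660
θ=297°:   candidates: C₊=(3.0033,-0.1618) cross=9.771; C₋=(4.3450,-2.9918) cross=-9.771
θ=297°:   branch + wants cross > 0 → take C=(3.0033,-0.1618) (cross=9.771)
θ=297°: ex = (C−B)/|BC| = (0.5471,0.8371); ey = (-0.8371,0.5471)
θ=297°: P = B + -2.30·ex + -2.94·ey = (2.5646,-6.2067)
θ=300°: B = A + 3.00·(cos300°, sin300°) = (1.5000, -2.5981)
θ=300°: |BD| = 6.0828
θ=300°: circle(B,3.00) ∩ circle(D,4.00): a=2.4660, h=1.7085
θ=300°:   candidates: C₊=(3.0000,0.0000) cross=10.392; C₋=(4.4595,-3.0896) cross=-10.392
θ=300°:   branch + wants cross > 0 → take C=(3.0000,0.0000) (cross=10.392)
θ=300°: ex = (C−B)/|BC| = (0.5000,0.8660); ey = (-0.8660,0.5000)
θ=300°: P = B + -2.30·ex + -2.94·ey = (2.8961,-6.0599)
θ=306°: B = A + 3.00·(cos306°, sin306°) = (1.7634, -2.4271)
θ=306°: |BD| = 5.7717
θ=306°: circle(B,3.00) ∩ circle(D,4.00): a=2.2795, h=1.9504
θ=306°:   candidates: C₊=(3.0113,0.3010) cross=11.257; C₋=(4.6516,-3.2381) cross=-11.257
θ=306°:   branch + wants cross > 0 → take C=(3.0113,0.3010) (cross=11.257)
θ=306°: ex = (C−B)/|BC| = (0.4160,0.9094); ey = (-0.9094,0.4160)
θ=306°: P = B + -2.30·ex + -2.94·ey = (3.4801,-5.7416)

θ=69°: -1.30 -0.08
θ=297°: 2.56 -6.21
θ=300°: 2.90 -6.06
θ=306°: 3.48 -5.74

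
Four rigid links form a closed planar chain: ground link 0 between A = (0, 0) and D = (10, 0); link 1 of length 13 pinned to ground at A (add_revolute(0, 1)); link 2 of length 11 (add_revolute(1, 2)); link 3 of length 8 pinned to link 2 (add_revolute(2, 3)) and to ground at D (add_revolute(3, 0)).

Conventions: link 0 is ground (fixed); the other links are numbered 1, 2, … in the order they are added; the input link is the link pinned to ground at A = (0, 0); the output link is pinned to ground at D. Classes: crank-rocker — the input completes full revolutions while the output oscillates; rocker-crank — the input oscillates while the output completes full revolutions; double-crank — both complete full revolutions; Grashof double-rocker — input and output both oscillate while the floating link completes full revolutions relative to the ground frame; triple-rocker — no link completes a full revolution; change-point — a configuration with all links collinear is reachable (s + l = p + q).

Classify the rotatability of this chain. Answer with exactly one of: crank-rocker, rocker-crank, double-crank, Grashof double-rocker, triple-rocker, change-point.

lengths: ground=10, input=13, coupler=11, output=8
sorted: s=8 (shortest), l=13 (longest), p+q=21
s + l = 21 vs p + q = 21
s + l = p + q → change-point (collinear configuration reachable)

change-point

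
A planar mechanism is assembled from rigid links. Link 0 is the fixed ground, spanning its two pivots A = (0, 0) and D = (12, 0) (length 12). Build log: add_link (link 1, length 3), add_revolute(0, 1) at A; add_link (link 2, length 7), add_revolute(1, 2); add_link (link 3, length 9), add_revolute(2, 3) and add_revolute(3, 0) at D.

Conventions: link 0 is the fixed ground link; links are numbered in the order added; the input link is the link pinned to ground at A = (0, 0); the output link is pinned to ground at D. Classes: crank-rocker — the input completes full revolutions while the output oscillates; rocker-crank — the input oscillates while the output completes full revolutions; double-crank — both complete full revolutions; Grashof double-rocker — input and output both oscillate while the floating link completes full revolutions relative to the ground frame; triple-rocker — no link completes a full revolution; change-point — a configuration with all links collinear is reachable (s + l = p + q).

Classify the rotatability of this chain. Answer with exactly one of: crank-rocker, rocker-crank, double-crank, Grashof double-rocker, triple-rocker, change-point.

lengths: ground=12, input=3, coupler=7, output=9
sorted: s=3 (shortest), l=12 (longest), p+q=16
s + l = 15 vs p + q = 16
s + l < p + q (Grashof) with shortest = input link → crank-rocker

crank-rocker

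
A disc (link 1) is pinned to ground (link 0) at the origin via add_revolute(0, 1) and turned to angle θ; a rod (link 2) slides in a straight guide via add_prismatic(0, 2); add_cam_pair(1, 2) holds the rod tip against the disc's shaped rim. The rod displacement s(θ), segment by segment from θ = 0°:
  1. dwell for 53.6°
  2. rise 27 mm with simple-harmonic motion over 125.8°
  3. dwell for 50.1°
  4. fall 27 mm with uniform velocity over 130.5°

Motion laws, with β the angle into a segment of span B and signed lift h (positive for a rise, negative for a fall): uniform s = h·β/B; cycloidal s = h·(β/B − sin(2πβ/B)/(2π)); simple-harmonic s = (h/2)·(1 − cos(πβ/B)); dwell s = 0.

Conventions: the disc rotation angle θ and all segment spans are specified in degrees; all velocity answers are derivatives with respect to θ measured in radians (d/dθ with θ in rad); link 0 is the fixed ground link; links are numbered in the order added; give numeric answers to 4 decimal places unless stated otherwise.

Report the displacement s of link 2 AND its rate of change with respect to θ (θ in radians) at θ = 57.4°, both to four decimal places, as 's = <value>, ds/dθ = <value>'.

segment 1 (0° to 53.6°, dwell): s unchanged at 0.0000
θ = 57.4° falls in segment 2 (53.6° to 179.4°, simple-harmonic, h = 27): β = 57.4 − 53.6 = 3.8°, B = 125.8°; Δs = 27/2·(1 − cos(π·0.0302)) = 0.0607; s = 0.0000 + 0.0607 = 0.0607
velocity in seg [53.6°–179.4°] (simple-harmonic), θ in radians: β = 3.8° = 0.0663 rad, B = 125.8° = 2.1956 rad; ds/dθ = (πh/(2B)) sin(πβ/B) = (π·27/(2·2.1956)) sin(π·0.0302) = 1.830317 mm/rad

s = 0.0607, ds/dθ = 1.8303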